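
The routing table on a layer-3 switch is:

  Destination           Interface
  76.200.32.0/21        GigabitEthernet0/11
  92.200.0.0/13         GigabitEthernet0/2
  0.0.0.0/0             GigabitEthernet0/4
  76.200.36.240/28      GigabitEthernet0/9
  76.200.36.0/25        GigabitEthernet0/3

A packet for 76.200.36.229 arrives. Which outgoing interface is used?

Routes whose prefix contains 76.200.36.229:
  0.0.0.0/0 (default, matches everything) -> GigabitEthernet0/4
  76.200.32.0/21 (76.200.32.0 - 76.200.39.255) -> GigabitEthernet0/11
More-specific entries that do NOT match:
  76.200.36.240/28 (76.200.36.240 - 76.200.36.255) does not contain 76.200.36.229
  76.200.36.0/25 (76.200.36.0 - 76.200.36.127) does not contain 76.200.36.229
Longest matching prefix is /21 -> interface GigabitEthernet0/11.

GigabitEthernet0/11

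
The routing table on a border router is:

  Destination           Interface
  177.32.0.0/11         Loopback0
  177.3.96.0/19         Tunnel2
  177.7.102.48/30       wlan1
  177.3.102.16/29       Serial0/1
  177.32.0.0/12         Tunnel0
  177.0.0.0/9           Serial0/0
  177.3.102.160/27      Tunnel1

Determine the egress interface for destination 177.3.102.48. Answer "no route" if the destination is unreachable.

Tunnel2

Routes whose prefix contains 177.3.102.48:
  177.0.0.0/9 (177.0.0.0 - 177.127.255.255) -> Serial0/0
  177.3.96.0/19 (177.3.96.0 - 177.3.127.255) -> Tunnel2
More-specific entries that do NOT match:
  177.7.102.48/30 (177.7.102.48 - 177.7.102.51) does not contain 177.3.102.48
  177.3.102.16/29 (177.3.102.16 - 177.3.102.23) does not contain 177.3.102.48
  177.3.102.160/27 (177.3.102.160 - 177.3.102.191) does not contain 177.3.102.48
Longest matching prefix is /19 -> interface Tunnel2.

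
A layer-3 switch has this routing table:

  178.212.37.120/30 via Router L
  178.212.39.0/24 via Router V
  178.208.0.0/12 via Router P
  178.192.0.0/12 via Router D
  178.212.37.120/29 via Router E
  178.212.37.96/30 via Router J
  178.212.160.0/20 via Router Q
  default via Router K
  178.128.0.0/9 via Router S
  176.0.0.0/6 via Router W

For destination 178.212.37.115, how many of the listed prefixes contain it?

Prefixes containing 178.212.37.115:
  0.0.0.0/0 (default, matches everything)
  176.0.0.0/6 (176.0.0.0 - 179.255.255.255)
  178.128.0.0/9 (178.128.0.0 - 178.255.255.255)
  178.208.0.0/12 (178.208.0.0 - 178.223.255.255)
Total matching entries: 4.

4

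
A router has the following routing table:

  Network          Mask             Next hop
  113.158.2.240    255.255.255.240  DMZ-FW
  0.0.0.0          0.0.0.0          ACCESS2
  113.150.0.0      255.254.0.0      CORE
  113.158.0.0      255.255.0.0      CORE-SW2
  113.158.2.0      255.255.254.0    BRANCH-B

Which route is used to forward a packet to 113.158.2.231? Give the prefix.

Entries matching 113.158.2.231:
  0.0.0.0/0 (default, matches everything)
  113.158.0.0/16 (113.158.0.0 - 113.158.255.255)
  113.158.2.0/23 (113.158.2.0 - 113.158.3.255)
Most specific is 113.158.2.0/23.

113.158.2.0/23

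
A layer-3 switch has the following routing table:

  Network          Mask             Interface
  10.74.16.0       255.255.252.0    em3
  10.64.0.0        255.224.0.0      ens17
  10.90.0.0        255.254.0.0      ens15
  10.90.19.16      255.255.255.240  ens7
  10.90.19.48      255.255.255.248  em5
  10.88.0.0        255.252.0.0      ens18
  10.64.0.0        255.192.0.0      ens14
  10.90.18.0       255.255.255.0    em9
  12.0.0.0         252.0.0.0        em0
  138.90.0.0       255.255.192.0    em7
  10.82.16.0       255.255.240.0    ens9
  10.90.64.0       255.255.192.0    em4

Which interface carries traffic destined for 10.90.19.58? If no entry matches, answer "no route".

ens15

Routes whose prefix contains 10.90.19.58:
  10.64.0.0/10 (10.64.0.0 - 10.127.255.255) -> ens14
  10.64.0.0/11 (10.64.0.0 - 10.95.255.255) -> ens17
  10.88.0.0/14 (10.88.0.0 - 10.91.255.255) -> ens18
  10.90.0.0/15 (10.90.0.0 - 10.91.255.255) -> ens15
More-specific entries that do NOT match:
  10.90.19.48/29 (10.90.19.48 - 10.90.19.55) does not contain 10.90.19.58
  10.90.19.16/28 (10.90.19.16 - 10.90.19.31) does not contain 10.90.19.58
  10.90.18.0/24 (10.90.18.0 - 10.90.18.255) does not contain 10.90.19.58
  10.74.16.0/22 (10.74.16.0 - 10.74.19.255) does not contain 10.90.19.58
  10.82.16.0/20 (10.82.16.0 - 10.82.31.255) does not contain 10.90.19.58
  138.90.0.0/18 (138.90.0.0 - 138.90.63.255) does not contain 10.90.19.58
  10.90.64.0/18 (10.90.64.0 - 10.90.127.255) does not contain 10.90.19.58
Longest matching prefix is /15 -> interface ens15.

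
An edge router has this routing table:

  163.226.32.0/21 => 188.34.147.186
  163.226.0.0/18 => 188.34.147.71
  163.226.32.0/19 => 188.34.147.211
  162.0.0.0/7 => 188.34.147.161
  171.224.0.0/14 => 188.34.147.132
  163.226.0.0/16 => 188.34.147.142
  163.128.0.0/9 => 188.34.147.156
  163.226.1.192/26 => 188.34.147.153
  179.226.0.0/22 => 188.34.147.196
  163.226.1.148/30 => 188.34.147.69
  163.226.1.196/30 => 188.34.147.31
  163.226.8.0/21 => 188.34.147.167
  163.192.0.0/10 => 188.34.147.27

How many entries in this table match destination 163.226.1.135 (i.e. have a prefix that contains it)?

5

Prefixes containing 163.226.1.135:
  162.0.0.0/7 (162.0.0.0 - 163.255.255.255)
  163.128.0.0/9 (163.128.0.0 - 163.255.255.255)
  163.192.0.0/10 (163.192.0.0 - 163.255.255.255)
  163.226.0.0/16 (163.226.0.0 - 163.226.255.255)
  163.226.0.0/18 (163.226.0.0 - 163.226.63.255)
Total matching entries: 5.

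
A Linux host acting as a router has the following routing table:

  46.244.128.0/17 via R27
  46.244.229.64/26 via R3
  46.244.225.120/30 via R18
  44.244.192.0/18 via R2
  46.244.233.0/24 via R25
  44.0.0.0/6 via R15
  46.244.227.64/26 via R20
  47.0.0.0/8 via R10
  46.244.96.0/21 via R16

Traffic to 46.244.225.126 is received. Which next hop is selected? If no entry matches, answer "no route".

R27

Routes whose prefix contains 46.244.225.126:
  44.0.0.0/6 (44.0.0.0 - 47.255.255.255) -> R15
  46.244.128.0/17 (46.244.128.0 - 46.244.255.255) -> R27
More-specific entries that do NOT match:
  46.244.225.120/30 (46.244.225.120 - 46.244.225.123) does not contain 46.244.225.126
  46.244.229.64/26 (46.244.229.64 - 46.244.229.127) does not contain 46.244.225.126
  46.244.227.64/26 (46.244.227.64 - 46.244.227.127) does not contain 46.244.225.126
  46.244.233.0/24 (46.244.233.0 - 46.244.233.255) does not contain 46.244.225.126
  46.244.96.0/21 (46.244.96.0 - 46.244.103.255) does not contain 46.244.225.126
  44.244.192.0/18 (44.244.192.0 - 44.244.255.255) does not contain 46.244.225.126
Longest matching prefix is /17 -> next hop R27.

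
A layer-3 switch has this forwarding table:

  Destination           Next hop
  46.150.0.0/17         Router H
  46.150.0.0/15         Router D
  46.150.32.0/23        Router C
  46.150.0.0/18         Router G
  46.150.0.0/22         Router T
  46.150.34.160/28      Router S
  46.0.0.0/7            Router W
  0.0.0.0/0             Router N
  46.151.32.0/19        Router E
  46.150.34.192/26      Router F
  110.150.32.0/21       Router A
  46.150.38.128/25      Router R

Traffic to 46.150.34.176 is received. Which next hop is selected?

Routes whose prefix contains 46.150.34.176:
  0.0.0.0/0 (default, matches everything) -> Router N
  46.0.0.0/7 (46.0.0.0 - 47.255.255.255) -> Router W
  46.150.0.0/15 (46.150.0.0 - 46.151.255.255) -> Router D
  46.150.0.0/17 (46.150.0.0 - 46.150.127.255) -> Router H
  46.150.0.0/18 (46.150.0.0 - 46.150.63.255) -> Router G
More-specific entries that do NOT match:
  46.150.34.160/28 (46.150.34.160 - 46.150.34.175) does not contain 46.150.34.176
  46.150.34.192/26 (46.150.34.192 - 46.150.34.255) does not contain 46.150.34.176
  46.150.38.128/25 (46.150.38.128 - 46.150.38.255) does not contain 46.150.34.176
  46.150.32.0/23 (46.150.32.0 - 46.150.33.255) does not contain 46.150.34.176
  46.150.0.0/22 (46.150.0.0 - 46.150.3.255) does not contain 46.150.34.176
  110.150.32.0/21 (110.150.32.0 - 110.150.39.255) does not contain 46.150.34.176
  46.151.32.0/19 (46.151.32.0 - 46.151.63.255) does not contain 46.150.34.176
Longest matching prefix is /18 -> next hop Router G.

Router G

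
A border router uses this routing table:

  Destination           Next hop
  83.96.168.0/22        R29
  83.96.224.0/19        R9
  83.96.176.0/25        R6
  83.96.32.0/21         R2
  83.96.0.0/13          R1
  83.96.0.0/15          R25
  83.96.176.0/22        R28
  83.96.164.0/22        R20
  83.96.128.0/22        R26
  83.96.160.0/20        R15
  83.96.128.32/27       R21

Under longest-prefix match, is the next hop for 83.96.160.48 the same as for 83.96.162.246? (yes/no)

yes

83.96.160.48: longest match 83.96.160.0/20 -> R15
83.96.162.246: longest match 83.96.160.0/20 -> R15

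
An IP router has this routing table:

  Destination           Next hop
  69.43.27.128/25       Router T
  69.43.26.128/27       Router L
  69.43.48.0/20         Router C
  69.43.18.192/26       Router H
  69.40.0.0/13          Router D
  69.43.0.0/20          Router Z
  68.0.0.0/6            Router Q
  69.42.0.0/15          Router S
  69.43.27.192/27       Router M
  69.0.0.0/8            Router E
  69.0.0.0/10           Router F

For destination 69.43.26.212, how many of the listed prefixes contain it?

5

Prefixes containing 69.43.26.212:
  68.0.0.0/6 (68.0.0.0 - 71.255.255.255)
  69.0.0.0/8 (69.0.0.0 - 69.255.255.255)
  69.0.0.0/10 (69.0.0.0 - 69.63.255.255)
  69.40.0.0/13 (69.40.0.0 - 69.47.255.255)
  69.42.0.0/15 (69.42.0.0 - 69.43.255.255)
Total matching entries: 5.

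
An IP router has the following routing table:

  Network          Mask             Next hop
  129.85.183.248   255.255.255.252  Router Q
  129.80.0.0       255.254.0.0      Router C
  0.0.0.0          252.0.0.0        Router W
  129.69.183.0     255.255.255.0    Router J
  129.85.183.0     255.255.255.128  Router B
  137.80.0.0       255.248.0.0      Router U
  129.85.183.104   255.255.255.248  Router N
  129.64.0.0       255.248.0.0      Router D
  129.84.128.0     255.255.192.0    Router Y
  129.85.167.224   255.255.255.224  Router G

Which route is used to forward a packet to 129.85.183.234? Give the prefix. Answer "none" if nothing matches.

none

129.85.183.234 is outside every listed prefix and there is no default route.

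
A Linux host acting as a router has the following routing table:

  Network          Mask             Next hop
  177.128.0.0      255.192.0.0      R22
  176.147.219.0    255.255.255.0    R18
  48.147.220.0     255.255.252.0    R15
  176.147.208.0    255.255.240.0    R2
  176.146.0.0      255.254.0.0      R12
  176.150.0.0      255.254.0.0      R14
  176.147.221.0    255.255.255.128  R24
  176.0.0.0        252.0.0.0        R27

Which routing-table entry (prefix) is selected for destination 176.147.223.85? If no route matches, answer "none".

Entries matching 176.147.223.85:
  176.0.0.0/6 (176.0.0.0 - 179.255.255.255)
  176.146.0.0/15 (176.146.0.0 - 176.147.255.255)
  176.147.208.0/20 (176.147.208.0 - 176.147.223.255)
Most specific is 176.147.208.0/20.

176.147.208.0/20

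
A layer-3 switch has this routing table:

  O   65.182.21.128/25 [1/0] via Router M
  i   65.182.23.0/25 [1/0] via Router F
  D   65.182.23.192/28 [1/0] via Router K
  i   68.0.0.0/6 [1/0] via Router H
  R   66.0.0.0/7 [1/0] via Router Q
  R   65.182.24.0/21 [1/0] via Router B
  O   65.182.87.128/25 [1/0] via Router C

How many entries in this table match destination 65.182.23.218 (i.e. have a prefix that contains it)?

0

No listed prefix contains 65.182.23.218.
Total matching entries: 0.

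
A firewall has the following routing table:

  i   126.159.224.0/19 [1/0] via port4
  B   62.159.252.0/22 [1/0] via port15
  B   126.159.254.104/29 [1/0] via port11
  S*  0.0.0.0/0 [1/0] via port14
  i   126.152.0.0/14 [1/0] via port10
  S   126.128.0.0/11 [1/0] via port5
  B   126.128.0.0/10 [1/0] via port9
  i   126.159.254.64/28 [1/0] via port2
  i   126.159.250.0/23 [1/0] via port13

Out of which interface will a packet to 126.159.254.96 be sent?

Routes whose prefix contains 126.159.254.96:
  0.0.0.0/0 (default, matches everything) -> port14
  126.128.0.0/10 (126.128.0.0 - 126.191.255.255) -> port9
  126.128.0.0/11 (126.128.0.0 - 126.159.255.255) -> port5
  126.159.224.0/19 (126.159.224.0 - 126.159.255.255) -> port4
More-specific entries that do NOT match:
  126.159.254.104/29 (126.159.254.104 - 126.159.254.111) does not contain 126.159.254.96
  126.159.254.64/28 (126.159.254.64 - 126.159.254.79) does not contain 126.159.254.96
  126.159.250.0/23 (126.159.250.0 - 126.159.251.255) does not contain 126.159.254.96
  62.159.252.0/22 (62.159.252.0 - 62.159.255.255) does not contain 126.159.254.96
Longest matching prefix is /19 -> interface port4.

port4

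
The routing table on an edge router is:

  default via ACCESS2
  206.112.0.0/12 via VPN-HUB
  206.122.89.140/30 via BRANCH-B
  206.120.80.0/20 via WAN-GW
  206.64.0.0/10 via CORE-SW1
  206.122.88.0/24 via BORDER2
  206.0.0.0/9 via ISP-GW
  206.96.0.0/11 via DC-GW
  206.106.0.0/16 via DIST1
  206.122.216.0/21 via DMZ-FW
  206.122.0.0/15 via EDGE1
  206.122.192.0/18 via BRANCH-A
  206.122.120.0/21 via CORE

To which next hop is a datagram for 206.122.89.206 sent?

Routes whose prefix contains 206.122.89.206:
  0.0.0.0/0 (default, matches everything) -> ACCESS2
  206.0.0.0/9 (206.0.0.0 - 206.127.255.255) -> ISP-GW
  206.64.0.0/10 (206.64.0.0 - 206.127.255.255) -> CORE-SW1
  206.96.0.0/11 (206.96.0.0 - 206.127.255.255) -> DC-GW
  206.112.0.0/12 (206.112.0.0 - 206.127.255.255) -> VPN-HUB
  206.122.0.0/15 (206.122.0.0 - 206.123.255.255) -> EDGE1
More-specific entries that do NOT match:
  206.122.89.140/30 (206.122.89.140 - 206.122.89.143) does not contain 206.122.89.206
  206.122.88.0/24 (206.122.88.0 - 206.122.88.255) does not contain 206.122.89.206
  206.122.216.0/21 (206.122.216.0 - 206.122.223.255) does not contain 206.122.89.206
  206.122.120.0/21 (206.122.120.0 - 206.122.127.255) does not contain 206.122.89.206
  206.120.80.0/20 (206.120.80.0 - 206.120.95.255) does not contain 206.122.89.206
  206.122.192.0/18 (206.122.192.0 - 206.122.255.255) does not contain 206.122.89.206
  206.106.0.0/16 (206.106.0.0 - 206.106.255.255) does not contain 206.122.89.206
Longest matching prefix is /15 -> next hop EDGE1.

EDGE1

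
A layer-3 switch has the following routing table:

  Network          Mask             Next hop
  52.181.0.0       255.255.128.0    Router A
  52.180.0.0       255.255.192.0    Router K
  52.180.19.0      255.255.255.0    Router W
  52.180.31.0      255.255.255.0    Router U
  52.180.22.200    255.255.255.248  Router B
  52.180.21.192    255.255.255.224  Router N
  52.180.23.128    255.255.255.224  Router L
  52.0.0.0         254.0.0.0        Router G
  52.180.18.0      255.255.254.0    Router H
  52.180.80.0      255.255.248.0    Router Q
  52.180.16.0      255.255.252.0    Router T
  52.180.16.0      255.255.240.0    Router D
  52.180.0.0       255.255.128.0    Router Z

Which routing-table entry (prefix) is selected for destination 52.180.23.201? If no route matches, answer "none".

52.180.16.0/20

Entries matching 52.180.23.201:
  52.0.0.0/7 (52.0.0.0 - 53.255.255.255)
  52.180.0.0/17 (52.180.0.0 - 52.180.127.255)
  52.180.0.0/18 (52.180.0.0 - 52.180.63.255)
  52.180.16.0/20 (52.180.16.0 - 52.180.31.255)
Most specific is 52.180.16.0/20.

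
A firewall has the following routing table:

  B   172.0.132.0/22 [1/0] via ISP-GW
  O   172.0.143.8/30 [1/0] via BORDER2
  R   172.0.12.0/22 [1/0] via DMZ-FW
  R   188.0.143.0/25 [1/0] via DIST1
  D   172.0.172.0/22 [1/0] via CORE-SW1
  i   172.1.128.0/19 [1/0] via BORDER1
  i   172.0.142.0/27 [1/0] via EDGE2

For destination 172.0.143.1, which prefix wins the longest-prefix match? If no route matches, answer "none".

none

172.0.143.1 is outside every listed prefix and there is no default route.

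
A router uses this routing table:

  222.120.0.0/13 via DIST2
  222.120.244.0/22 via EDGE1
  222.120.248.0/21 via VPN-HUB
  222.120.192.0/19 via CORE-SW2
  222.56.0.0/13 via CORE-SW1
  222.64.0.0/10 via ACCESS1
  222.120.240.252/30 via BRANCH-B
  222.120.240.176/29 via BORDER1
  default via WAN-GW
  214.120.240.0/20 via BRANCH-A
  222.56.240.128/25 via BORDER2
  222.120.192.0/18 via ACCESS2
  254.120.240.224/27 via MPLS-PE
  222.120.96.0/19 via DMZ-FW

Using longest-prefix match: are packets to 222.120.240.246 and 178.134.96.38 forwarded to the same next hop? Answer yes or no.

222.120.240.246: longest match 222.120.192.0/18 -> ACCESS2
178.134.96.38: longest match 0.0.0.0/0 -> WAN-GW

no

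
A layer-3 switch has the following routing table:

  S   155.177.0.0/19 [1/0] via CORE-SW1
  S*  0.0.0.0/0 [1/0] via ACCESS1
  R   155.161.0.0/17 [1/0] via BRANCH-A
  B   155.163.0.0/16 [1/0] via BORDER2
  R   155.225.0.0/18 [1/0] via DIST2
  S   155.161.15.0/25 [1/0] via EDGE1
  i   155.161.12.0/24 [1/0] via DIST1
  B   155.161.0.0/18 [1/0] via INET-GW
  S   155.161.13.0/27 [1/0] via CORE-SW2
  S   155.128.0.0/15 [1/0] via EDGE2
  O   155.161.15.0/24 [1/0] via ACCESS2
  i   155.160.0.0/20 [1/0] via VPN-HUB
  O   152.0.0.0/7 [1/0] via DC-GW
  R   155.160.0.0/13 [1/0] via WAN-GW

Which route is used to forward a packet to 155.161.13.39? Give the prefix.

Entries matching 155.161.13.39:
  0.0.0.0/0 (default, matches everything)
  155.160.0.0/13 (155.160.0.0 - 155.167.255.255)
  155.161.0.0/17 (155.161.0.0 - 155.161.127.255)
  155.161.0.0/18 (155.161.0.0 - 155.161.63.255)
Most specific is 155.161.0.0/18.

155.161.0.0/18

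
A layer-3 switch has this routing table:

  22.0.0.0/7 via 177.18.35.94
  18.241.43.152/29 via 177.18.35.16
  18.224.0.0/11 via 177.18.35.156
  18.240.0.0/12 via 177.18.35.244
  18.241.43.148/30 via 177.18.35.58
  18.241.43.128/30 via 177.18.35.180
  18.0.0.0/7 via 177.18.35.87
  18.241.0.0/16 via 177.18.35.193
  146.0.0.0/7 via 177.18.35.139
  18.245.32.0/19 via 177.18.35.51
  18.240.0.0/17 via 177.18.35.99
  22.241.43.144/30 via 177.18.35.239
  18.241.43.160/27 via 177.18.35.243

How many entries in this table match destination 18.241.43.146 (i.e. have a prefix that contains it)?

Prefixes containing 18.241.43.146:
  18.0.0.0/7 (18.0.0.0 - 19.255.255.255)
  18.224.0.0/11 (18.224.0.0 - 18.255.255.255)
  18.240.0.0/12 (18.240.0.0 - 18.255.255.255)
  18.241.0.0/16 (18.241.0.0 - 18.241.255.255)
Total matching entries: 4.

4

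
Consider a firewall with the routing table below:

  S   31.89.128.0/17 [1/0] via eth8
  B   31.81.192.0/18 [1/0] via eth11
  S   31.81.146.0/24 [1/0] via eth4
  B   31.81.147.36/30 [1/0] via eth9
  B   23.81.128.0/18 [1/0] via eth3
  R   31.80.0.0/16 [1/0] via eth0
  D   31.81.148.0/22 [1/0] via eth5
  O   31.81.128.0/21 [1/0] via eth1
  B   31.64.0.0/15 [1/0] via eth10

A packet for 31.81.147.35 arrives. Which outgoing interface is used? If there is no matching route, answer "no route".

No entry's prefix contains 31.81.147.35; there is no default route.

no route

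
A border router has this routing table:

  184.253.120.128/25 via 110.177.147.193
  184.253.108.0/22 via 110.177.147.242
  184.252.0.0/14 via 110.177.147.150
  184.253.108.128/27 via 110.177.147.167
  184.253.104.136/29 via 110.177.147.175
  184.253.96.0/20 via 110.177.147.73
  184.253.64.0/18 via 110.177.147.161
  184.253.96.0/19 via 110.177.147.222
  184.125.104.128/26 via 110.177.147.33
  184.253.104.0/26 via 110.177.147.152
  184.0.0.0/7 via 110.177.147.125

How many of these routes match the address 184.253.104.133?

Prefixes containing 184.253.104.133:
  184.0.0.0/7 (184.0.0.0 - 185.255.255.255)
  184.252.0.0/14 (184.252.0.0 - 184.255.255.255)
  184.253.64.0/18 (184.253.64.0 - 184.253.127.255)
  184.253.96.0/19 (184.253.96.0 - 184.253.127.255)
  184.253.96.0/20 (184.253.96.0 - 184.253.111.255)
Total matching entries: 5.

5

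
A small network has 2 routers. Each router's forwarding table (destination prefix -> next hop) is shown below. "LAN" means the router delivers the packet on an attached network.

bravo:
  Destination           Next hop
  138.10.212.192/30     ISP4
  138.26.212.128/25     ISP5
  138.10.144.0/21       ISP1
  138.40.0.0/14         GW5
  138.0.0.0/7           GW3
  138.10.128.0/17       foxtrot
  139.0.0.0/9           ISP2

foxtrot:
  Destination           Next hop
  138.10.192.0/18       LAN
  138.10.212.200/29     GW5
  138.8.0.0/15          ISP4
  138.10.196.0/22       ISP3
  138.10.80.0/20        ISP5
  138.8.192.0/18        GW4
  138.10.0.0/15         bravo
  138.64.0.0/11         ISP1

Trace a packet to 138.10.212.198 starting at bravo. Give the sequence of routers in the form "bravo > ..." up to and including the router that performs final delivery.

At bravo: longest match for 138.10.212.198 is 138.10.128.0/17 -> foxtrot
At foxtrot: longest match for 138.10.212.198 is 138.10.192.0/18 -> LAN

bravo > foxtrot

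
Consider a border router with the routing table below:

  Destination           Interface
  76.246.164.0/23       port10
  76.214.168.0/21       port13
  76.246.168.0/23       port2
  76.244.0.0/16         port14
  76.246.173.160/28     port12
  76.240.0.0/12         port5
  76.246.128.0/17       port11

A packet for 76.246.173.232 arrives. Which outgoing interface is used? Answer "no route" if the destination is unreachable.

port11

Routes whose prefix contains 76.246.173.232:
  76.240.0.0/12 (76.240.0.0 - 76.255.255.255) -> port5
  76.246.128.0/17 (76.246.128.0 - 76.246.255.255) -> port11
More-specific entries that do NOT match:
  76.246.173.160/28 (76.246.173.160 - 76.246.173.175) does not contain 76.246.173.232
  76.246.164.0/23 (76.246.164.0 - 76.246.165.255) does not contain 76.246.173.232
  76.246.168.0/23 (76.246.168.0 - 76.246.169.255) does not contain 76.246.173.232
  76.214.168.0/21 (76.214.168.0 - 76.214.175.255) does not contain 76.246.173.232
Longest matching prefix is /17 -> interface port11.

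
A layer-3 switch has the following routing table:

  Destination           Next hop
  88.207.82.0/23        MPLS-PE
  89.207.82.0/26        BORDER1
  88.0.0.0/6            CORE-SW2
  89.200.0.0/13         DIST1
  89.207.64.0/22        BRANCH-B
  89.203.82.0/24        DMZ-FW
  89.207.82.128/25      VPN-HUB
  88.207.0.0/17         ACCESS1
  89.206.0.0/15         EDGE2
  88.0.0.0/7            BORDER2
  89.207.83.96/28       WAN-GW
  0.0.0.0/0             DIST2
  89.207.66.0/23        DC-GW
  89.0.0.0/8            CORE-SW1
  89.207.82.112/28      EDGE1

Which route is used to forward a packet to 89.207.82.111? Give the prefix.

89.206.0.0/15

Entries matching 89.207.82.111:
  0.0.0.0/0 (default, matches everything)
  88.0.0.0/6 (88.0.0.0 - 91.255.255.255)
  88.0.0.0/7 (88.0.0.0 - 89.255.255.255)
  89.0.0.0/8 (89.0.0.0 - 89.255.255.255)
  89.200.0.0/13 (89.200.0.0 - 89.207.255.255)
  89.206.0.0/15 (89.206.0.0 - 89.207.255.255)
Most specific is 89.206.0.0/15.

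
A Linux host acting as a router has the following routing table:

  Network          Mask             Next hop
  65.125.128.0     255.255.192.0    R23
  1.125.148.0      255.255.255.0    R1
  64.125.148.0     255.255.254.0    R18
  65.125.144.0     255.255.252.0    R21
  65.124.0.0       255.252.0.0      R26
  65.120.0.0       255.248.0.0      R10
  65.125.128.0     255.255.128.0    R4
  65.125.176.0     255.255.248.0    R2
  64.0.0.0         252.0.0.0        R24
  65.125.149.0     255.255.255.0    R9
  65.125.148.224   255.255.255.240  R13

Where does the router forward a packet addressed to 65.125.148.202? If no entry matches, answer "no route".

R23

Routes whose prefix contains 65.125.148.202:
  64.0.0.0/6 (64.0.0.0 - 67.255.255.255) -> R24
  65.120.0.0/13 (65.120.0.0 - 65.127.255.255) -> R10
  65.124.0.0/14 (65.124.0.0 - 65.127.255.255) -> R26
  65.125.128.0/17 (65.125.128.0 - 65.125.255.255) -> R4
  65.125.128.0/18 (65.125.128.0 - 65.125.191.255) -> R23
More-specific entries that do NOT match:
  65.125.148.224/28 (65.125.148.224 - 65.125.148.239) does not contain 65.125.148.202
  1.125.148.0/24 (1.125.148.0 - 1.125.148.255) does not contain 65.125.148.202
  65.125.149.0/24 (65.125.149.0 - 65.125.149.255) does not contain 65.125.148.202
  64.125.148.0/23 (64.125.148.0 - 64.125.149.255) does not contain 65.125.148.202
  65.125.144.0/22 (65.125.144.0 - 65.125.147.255) does not contain 65.125.148.202
  65.125.176.0/21 (65.125.176.0 - 65.125.183.255) does not contain 65.125.148.202
Longest matching prefix is /18 -> next hop R23.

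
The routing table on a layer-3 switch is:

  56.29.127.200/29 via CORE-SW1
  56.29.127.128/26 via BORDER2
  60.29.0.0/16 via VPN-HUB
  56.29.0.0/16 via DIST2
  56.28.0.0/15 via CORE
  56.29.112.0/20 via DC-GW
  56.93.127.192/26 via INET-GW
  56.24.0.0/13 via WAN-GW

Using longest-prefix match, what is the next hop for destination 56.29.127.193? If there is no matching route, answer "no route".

DC-GW

Routes whose prefix contains 56.29.127.193:
  56.24.0.0/13 (56.24.0.0 - 56.31.255.255) -> WAN-GW
  56.28.0.0/15 (56.28.0.0 - 56.29.255.255) -> CORE
  56.29.0.0/16 (56.29.0.0 - 56.29.255.255) -> DIST2
  56.29.112.0/20 (56.29.112.0 - 56.29.127.255) -> DC-GW
More-specific entries that do NOT match:
  56.29.127.200/29 (56.29.127.200 - 56.29.127.207) does not contain 56.29.127.193
  56.29.127.128/26 (56.29.127.128 - 56.29.127.191) does not contain 56.29.127.193
  56.93.127.192/26 (56.93.127.192 - 56.93.127.255) does not contain 56.29.127.193
Longest matching prefix is /20 -> next hop DC-GW.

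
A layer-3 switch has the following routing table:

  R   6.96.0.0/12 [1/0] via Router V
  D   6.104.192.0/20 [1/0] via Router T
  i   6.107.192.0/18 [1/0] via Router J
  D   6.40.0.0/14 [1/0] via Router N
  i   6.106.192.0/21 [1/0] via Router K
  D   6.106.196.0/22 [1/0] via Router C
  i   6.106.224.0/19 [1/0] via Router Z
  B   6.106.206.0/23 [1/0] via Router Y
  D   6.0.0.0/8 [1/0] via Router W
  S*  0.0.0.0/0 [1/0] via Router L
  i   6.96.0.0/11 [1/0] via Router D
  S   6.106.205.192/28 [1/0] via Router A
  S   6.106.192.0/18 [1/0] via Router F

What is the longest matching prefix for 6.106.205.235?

6.106.192.0/18

Entries matching 6.106.205.235:
  0.0.0.0/0 (default, matches everything)
  6.0.0.0/8 (6.0.0.0 - 6.255.255.255)
  6.96.0.0/11 (6.96.0.0 - 6.127.255.255)
  6.96.0.0/12 (6.96.0.0 - 6.111.255.255)
  6.106.192.0/18 (6.106.192.0 - 6.106.255.255)
Most specific is 6.106.192.0/18.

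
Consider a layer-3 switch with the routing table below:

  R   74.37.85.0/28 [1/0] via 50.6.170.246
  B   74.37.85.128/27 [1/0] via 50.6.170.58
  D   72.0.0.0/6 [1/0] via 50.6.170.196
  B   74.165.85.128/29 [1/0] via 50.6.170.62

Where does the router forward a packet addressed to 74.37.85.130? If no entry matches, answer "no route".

Routes whose prefix contains 74.37.85.130:
  72.0.0.0/6 (72.0.0.0 - 75.255.255.255) -> 50.6.170.196
  74.37.85.128/27 (74.37.85.128 - 74.37.85.159) -> 50.6.170.58
More-specific entries that do NOT match:
  74.165.85.128/29 (74.165.85.128 - 74.165.85.135) does not contain 74.37.85.130
  74.37.85.0/28 (74.37.85.0 - 74.37.85.15) does not contain 74.37.85.130
Longest matching prefix is /27 -> next hop 50.6.170.58.

50.6.170.58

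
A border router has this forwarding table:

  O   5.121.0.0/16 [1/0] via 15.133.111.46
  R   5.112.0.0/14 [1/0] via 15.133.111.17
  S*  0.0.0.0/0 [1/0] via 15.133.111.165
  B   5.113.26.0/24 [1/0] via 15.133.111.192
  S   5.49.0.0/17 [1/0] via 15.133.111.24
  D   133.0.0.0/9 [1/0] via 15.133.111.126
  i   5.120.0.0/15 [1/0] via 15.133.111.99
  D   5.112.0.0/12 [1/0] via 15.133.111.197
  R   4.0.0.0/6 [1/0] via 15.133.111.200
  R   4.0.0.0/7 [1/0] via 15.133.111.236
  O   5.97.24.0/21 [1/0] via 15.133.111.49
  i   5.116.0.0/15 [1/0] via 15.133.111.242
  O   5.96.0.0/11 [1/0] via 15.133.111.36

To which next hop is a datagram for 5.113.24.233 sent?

15.133.111.17

Routes whose prefix contains 5.113.24.233:
  0.0.0.0/0 (default, matches everything) -> 15.133.111.165
  4.0.0.0/6 (4.0.0.0 - 7.255.255.255) -> 15.133.111.200
  4.0.0.0/7 (4.0.0.0 - 5.255.255.255) -> 15.133.111.236
  5.96.0.0/11 (5.96.0.0 - 5.127.255.255) -> 15.133.111.36
  5.112.0.0/12 (5.112.0.0 - 5.127.255.255) -> 15.133.111.197
  5.112.0.0/14 (5.112.0.0 - 5.115.255.255) -> 15.133.111.17
More-specific entries that do NOT match:
  5.113.26.0/24 (5.113.26.0 - 5.113.26.255) does not contain 5.113.24.233
  5.97.24.0/21 (5.97.24.0 - 5.97.31.255) does not contain 5.113.24.233
  5.49.0.0/17 (5.49.0.0 - 5.49.127.255) does not contain 5.113.24.233
  5.121.0.0/16 (5.121.0.0 - 5.121.255.255) does not contain 5.113.24.233
  5.120.0.0/15 (5.120.0.0 - 5.121.255.255) does not contain 5.113.24.233
  5.116.0.0/15 (5.116.0.0 - 5.117.255.255) does not contain 5.113.24.233
Longest matching prefix is /14 -> next hop 15.133.111.17.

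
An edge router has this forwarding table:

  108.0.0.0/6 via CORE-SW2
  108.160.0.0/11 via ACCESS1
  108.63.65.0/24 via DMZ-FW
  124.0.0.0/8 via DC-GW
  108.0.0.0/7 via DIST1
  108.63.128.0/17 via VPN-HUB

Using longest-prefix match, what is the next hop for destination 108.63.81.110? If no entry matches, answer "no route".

DIST1

Routes whose prefix contains 108.63.81.110:
  108.0.0.0/6 (108.0.0.0 - 111.255.255.255) -> CORE-SW2
  108.0.0.0/7 (108.0.0.0 - 109.255.255.255) -> DIST1
More-specific entries that do NOT match:
  108.63.65.0/24 (108.63.65.0 - 108.63.65.255) does not contain 108.63.81.110
  108.63.128.0/17 (108.63.128.0 - 108.63.255.255) does not contain 108.63.81.110
  108.160.0.0/11 (108.160.0.0 - 108.191.255.255) does not contain 108.63.81.110
  124.0.0.0/8 (124.0.0.0 - 124.255.255.255) does not contain 108.63.81.110
Longest matching prefix is /7 -> next hop DIST1.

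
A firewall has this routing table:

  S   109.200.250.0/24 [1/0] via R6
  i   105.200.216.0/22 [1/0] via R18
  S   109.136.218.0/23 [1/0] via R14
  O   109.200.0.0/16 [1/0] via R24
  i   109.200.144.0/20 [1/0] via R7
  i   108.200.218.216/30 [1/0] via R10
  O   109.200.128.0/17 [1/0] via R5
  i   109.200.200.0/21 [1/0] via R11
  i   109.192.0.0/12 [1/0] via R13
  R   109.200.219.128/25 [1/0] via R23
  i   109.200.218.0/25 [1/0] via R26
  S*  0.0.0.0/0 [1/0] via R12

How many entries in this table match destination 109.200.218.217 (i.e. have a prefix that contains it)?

4

Prefixes containing 109.200.218.217:
  0.0.0.0/0 (default, matches everything)
  109.192.0.0/12 (109.192.0.0 - 109.207.255.255)
  109.200.0.0/16 (109.200.0.0 - 109.200.255.255)
  109.200.128.0/17 (109.200.128.0 - 109.200.255.255)
Total matching entries: 4.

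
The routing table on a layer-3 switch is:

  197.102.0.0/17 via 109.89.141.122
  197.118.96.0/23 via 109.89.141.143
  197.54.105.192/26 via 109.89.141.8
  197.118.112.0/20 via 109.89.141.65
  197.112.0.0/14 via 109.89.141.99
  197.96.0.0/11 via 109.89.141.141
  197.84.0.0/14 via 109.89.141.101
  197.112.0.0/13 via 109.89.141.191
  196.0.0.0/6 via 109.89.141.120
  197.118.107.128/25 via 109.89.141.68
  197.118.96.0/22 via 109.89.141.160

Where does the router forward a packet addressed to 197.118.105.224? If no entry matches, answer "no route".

Routes whose prefix contains 197.118.105.224:
  196.0.0.0/6 (196.0.0.0 - 199.255.255.255) -> 109.89.141.120
  197.96.0.0/11 (197.96.0.0 - 197.127.255.255) -> 109.89.141.141
  197.112.0.0/13 (197.112.0.0 - 197.119.255.255) -> 109.89.141.191
More-specific entries that do NOT match:
  197.54.105.192/26 (197.54.105.192 - 197.54.105.255) does not contain 197.118.105.224
  197.118.107.128/25 (197.118.107.128 - 197.118.107.255) does not contain 197.118.105.224
  197.118.96.0/23 (197.118.96.0 - 197.118.97.255) does not contain 197.118.105.224
  197.118.96.0/22 (197.118.96.0 - 197.118.99.255) does not contain 197.118.105.224
  197.118.112.0/20 (197.118.112.0 - 197.118.127.255) does not contain 197.118.105.224
  197.102.0.0/17 (197.102.0.0 - 197.102.127.255) does not contain 197.118.105.224
  197.112.0.0/14 (197.112.0.0 - 197.115.255.255) does not contain 197.118.105.224
  197.84.0.0/14 (197.84.0.0 - 197.87.255.255) does not contain 197.118.105.224
Longest matching prefix is /13 -> next hop 109.89.141.191.

109.89.141.191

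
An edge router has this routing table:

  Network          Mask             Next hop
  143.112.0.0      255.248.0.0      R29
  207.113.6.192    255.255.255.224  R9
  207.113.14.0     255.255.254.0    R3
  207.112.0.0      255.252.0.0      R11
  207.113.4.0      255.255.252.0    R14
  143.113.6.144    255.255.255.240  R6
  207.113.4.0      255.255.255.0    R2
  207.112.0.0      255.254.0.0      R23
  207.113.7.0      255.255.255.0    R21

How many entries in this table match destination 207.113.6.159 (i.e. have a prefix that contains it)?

3

Prefixes containing 207.113.6.159:
  207.112.0.0/14 (207.112.0.0 - 207.115.255.255)
  207.112.0.0/15 (207.112.0.0 - 207.113.255.255)
  207.113.4.0/22 (207.113.4.0 - 207.113.7.255)
Total matching entries: 3.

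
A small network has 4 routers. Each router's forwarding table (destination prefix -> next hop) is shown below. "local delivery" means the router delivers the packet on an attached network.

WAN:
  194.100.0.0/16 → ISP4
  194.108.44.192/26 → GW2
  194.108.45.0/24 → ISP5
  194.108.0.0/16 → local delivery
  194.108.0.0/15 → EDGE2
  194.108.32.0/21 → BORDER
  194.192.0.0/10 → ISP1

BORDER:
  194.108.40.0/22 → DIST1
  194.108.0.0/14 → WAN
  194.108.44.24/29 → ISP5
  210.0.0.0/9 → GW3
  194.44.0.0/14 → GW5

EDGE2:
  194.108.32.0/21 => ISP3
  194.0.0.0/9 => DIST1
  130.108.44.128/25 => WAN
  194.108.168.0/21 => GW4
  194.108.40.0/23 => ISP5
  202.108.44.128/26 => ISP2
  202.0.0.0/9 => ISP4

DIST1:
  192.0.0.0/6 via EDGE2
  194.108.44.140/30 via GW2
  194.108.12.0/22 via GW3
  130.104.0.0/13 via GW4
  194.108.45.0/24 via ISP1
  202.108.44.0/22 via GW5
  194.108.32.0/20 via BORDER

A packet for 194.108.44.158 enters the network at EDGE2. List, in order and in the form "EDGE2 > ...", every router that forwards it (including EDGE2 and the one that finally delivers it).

EDGE2 > DIST1 > BORDER > WAN

At EDGE2: longest match for 194.108.44.158 is 194.0.0.0/9 -> DIST1
At DIST1: longest match for 194.108.44.158 is 194.108.32.0/20 -> BORDER
At BORDER: longest match for 194.108.44.158 is 194.108.0.0/14 -> WAN
At WAN: longest match for 194.108.44.158 is 194.108.0.0/16 -> local delivery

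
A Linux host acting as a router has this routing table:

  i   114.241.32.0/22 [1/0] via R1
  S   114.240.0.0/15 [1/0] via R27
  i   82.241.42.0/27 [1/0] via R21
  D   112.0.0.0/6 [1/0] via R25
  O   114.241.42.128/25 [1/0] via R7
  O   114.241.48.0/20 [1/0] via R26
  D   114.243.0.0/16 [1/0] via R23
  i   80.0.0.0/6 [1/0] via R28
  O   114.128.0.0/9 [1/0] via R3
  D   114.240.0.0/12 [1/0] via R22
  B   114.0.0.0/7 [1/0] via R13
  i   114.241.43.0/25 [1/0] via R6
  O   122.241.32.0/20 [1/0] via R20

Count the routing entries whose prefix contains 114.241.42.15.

5

Prefixes containing 114.241.42.15:
  112.0.0.0/6 (112.0.0.0 - 115.255.255.255)
  114.0.0.0/7 (114.0.0.0 - 115.255.255.255)
  114.128.0.0/9 (114.128.0.0 - 114.255.255.255)
  114.240.0.0/12 (114.240.0.0 - 114.255.255.255)
  114.240.0.0/15 (114.240.0.0 - 114.241.255.255)
Total matching entries: 5.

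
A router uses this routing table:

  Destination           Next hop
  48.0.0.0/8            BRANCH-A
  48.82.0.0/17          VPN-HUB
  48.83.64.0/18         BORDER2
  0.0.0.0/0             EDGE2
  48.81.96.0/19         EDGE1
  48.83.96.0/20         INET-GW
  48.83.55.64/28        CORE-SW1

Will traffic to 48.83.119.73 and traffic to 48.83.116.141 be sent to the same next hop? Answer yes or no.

48.83.119.73: longest match 48.83.64.0/18 -> BORDER2
48.83.116.141: longest match 48.83.64.0/18 -> BORDER2

yes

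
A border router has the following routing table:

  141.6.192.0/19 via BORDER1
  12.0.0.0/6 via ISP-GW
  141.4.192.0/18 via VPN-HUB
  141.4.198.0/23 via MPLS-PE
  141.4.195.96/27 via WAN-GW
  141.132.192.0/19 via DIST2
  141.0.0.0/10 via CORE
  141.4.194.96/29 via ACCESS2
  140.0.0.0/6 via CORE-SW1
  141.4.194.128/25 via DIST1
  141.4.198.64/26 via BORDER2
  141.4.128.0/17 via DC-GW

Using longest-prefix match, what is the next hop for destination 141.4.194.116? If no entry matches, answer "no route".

Routes whose prefix contains 141.4.194.116:
  140.0.0.0/6 (140.0.0.0 - 143.255.255.255) -> CORE-SW1
  141.0.0.0/10 (141.0.0.0 - 141.63.255.255) -> CORE
  141.4.128.0/17 (141.4.128.0 - 141.4.255.255) -> DC-GW
  141.4.192.0/18 (141.4.192.0 - 141.4.255.255) -> VPN-HUB
More-specific entries that do NOT match:
  141.4.194.96/29 (141.4.194.96 - 141.4.194.103) does not contain 141.4.194.116
  141.4.195.96/27 (141.4.195.96 - 141.4.195.127) does not contain 141.4.194.116
  141.4.198.64/26 (141.4.198.64 - 141.4.198.127) does not contain 141.4.194.116
  141.4.194.128/25 (141.4.194.128 - 141.4.194.255) does not contain 141.4.194.116
  141.4.198.0/23 (141.4.198.0 - 141.4.199.255) does not contain 141.4.194.116
  141.6.192.0/19 (141.6.192.0 - 141.6.223.255) does not contain 141.4.194.116
  141.132.192.0/19 (141.132.192.0 - 141.132.223.255) does not contain 141.4.194.116
Longest matching prefix is /18 -> next hop VPN-HUB.

VPN-HUB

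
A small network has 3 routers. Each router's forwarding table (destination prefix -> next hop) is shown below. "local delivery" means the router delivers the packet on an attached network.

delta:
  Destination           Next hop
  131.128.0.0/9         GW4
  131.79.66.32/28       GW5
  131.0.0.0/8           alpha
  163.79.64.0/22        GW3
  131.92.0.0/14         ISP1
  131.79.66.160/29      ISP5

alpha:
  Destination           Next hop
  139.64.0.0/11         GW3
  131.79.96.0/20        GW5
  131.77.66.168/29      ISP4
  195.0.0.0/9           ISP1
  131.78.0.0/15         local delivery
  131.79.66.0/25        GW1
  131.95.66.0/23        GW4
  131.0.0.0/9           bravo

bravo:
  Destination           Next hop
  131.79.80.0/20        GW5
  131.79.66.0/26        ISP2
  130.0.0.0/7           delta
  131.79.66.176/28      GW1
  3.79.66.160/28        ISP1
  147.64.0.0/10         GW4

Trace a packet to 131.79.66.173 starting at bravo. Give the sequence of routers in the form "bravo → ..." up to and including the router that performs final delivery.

bravo → delta → alpha

At bravo: longest match for 131.79.66.173 is 130.0.0.0/7 -> delta
At delta: longest match for 131.79.66.173 is 131.0.0.0/8 -> alpha
At alpha: longest match for 131.79.66.173 is 131.78.0.0/15 -> local delivery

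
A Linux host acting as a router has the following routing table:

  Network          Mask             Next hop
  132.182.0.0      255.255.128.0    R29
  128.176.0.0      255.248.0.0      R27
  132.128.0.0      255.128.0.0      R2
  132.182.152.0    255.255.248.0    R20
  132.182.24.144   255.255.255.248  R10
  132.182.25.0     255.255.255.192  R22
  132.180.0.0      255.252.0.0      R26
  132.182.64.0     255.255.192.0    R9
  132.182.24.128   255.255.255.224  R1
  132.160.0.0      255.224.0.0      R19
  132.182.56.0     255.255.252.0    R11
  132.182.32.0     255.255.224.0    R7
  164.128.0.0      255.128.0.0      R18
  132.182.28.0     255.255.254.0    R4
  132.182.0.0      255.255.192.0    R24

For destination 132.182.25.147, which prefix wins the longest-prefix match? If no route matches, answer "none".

Entries matching 132.182.25.147:
  132.128.0.0/9 (132.128.0.0 - 132.255.255.255)
  132.160.0.0/11 (132.160.0.0 - 132.191.255.255)
  132.180.0.0/14 (132.180.0.0 - 132.183.255.255)
  132.182.0.0/17 (132.182.0.0 - 132.182.127.255)
  132.182.0.0/18 (132.182.0.0 - 132.182.63.255)
Most specific is 132.182.0.0/18.

132.182.0.0/18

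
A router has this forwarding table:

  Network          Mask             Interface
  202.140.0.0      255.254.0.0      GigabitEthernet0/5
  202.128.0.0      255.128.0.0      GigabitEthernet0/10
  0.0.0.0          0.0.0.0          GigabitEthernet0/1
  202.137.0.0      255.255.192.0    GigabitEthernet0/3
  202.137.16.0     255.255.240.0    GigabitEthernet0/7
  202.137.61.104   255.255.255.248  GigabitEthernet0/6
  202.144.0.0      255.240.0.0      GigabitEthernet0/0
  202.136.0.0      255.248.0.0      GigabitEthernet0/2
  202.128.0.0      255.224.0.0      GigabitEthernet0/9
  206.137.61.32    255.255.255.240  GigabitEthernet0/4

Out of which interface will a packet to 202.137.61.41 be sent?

GigabitEthernet0/3

Routes whose prefix contains 202.137.61.41:
  0.0.0.0/0 (default, matches everything) -> GigabitEthernet0/1
  202.128.0.0/9 (202.128.0.0 - 202.255.255.255) -> GigabitEthernet0/10
  202.128.0.0/11 (202.128.0.0 - 202.159.255.255) -> GigabitEthernet0/9
  202.136.0.0/13 (202.136.0.0 - 202.143.255.255) -> GigabitEthernet0/2
  202.137.0.0/18 (202.137.0.0 - 202.137.63.255) -> GigabitEthernet0/3
More-specific entries that do NOT match:
  202.137.61.104/29 (202.137.61.104 - 202.137.61.111) does not contain 202.137.61.41
  206.137.61.32/28 (206.137.61.32 - 206.137.61.47) does not contain 202.137.61.41
  202.137.16.0/20 (202.137.16.0 - 202.137.31.255) does not contain 202.137.61.41
Longest matching prefix is /18 -> interface GigabitEthernet0/3.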